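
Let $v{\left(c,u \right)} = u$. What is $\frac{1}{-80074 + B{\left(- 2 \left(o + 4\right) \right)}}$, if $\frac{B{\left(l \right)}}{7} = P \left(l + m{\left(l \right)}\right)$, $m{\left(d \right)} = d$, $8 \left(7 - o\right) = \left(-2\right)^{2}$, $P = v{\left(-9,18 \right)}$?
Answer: $- \frac{1}{85366} \approx -1.1714 \cdot 10^{-5}$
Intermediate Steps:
$P = 18$
$o = \frac{13}{2}$ ($o = 7 - \frac{\left(-2\right)^{2}}{8} = 7 - \frac{1}{2} = \frac{13}{2} \approx 6.5$)
$B{\left(l \right)} = 252 l$ ($B{\left(l \right)} = 7 \cdot 18 \left(l + l\right) = 7 \cdot 18 \cdot 2 l = 7 \cdot 36 l = 252 l$)
$\frac{1}{-80074 + B{\left(- 2 \left(o + 4\right) \right)}} = \frac{1}{-80074 + 252 \left(- 2 \left(\frac{13}{2} + 4\right)\right)} = \frac{1}{-80074 + 252 \left(\left(-2\right) \frac{21}{2}\right)} = \frac{1}{-80074 + 252 \left(-21\right)} = \frac{1}{-80074 - 5292} = \frac{1}{-85366} = - \frac{1}{85366}$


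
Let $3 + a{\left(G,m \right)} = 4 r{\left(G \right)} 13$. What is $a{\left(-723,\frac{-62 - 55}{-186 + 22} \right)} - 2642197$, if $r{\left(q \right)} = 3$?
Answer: $-2642044$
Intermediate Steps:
$a{\left(G,m \right)} = 153$ ($a{\left(G,m \right)} = -3 + 4 \cdot 3 \cdot 13 = -3 + 12 \cdot 13 = -3 + 156 = 153$)
$a{\left(-723,\frac{-62 - 55}{-186 + 22} \right)} - 2642197 = 153 - 2642197 = -2642044$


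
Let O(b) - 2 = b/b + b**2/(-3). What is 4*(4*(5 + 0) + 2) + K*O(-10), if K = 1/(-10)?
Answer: 2731/30 ≈ 91.033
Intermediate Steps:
K = -1/10 ≈ -0.10000
O(b) = 3 - b**2/3 (O(b) = 2 + (b/b + b**2/(-3)) = 2 + (1 + b**2*(-1/3)) = 2 + (1 - b**2/3) = 3 - b**2/3)
4*(4*(5 + 0) + 2) + K*O(-10) = 4*(4*(5 + 0) + 2) - (3 - 1/3*(-10)**2)/10 = 4*(4*5 + 2) - (3 - 1/3*100)/10 = 4*(20 + 2) - (3 - 100/3)/10 = 4*22 - 1/10*(-91/3) = 88 + 91/30 = 2731/30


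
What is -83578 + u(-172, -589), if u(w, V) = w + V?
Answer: -84339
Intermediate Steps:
u(w, V) = V + w
-83578 + u(-172, -589) = -83578 + (-589 - 172) = -83578 - 761 = -84339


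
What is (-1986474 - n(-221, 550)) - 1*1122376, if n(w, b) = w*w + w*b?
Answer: -3036141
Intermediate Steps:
n(w, b) = w**2 + b*w
(-1986474 - n(-221, 550)) - 1*1122376 = (-1986474 - (-221)*(550 - 221)) - 1*1122376 = (-1986474 - (-221)*329) - 1122376 = (-1986474 - 1*(-72709)) - 1122376 = (-1986474 + 72709) - 1122376 = -1913765 - 1122376 = -3036141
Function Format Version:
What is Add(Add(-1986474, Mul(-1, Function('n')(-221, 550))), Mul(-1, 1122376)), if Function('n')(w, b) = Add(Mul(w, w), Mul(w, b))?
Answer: -3036141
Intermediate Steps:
Function('n')(w, b) = Add(Pow(w, 2), Mul(b, w))
Add(Add(-1986474, Mul(-1, Function('n')(-221, 550))), Mul(-1, 1122376)) = Add(Add(-1986474, Mul(-1, Mul(-221, Add(550, -221)))), Mul(-1, 1122376)) = Add(Add(-1986474, Mul(-1, Mul(-221, 329))), -1122376) = Add(Add(-1986474, Mul(-1, -72709)), -1122376) = Add(Add(-1986474, 72709), -1122376) = Add(-1913765, -1122376) = -3036141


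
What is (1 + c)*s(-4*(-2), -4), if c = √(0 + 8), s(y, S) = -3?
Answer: -3 - 6*√2 ≈ -11.485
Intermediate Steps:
c = 2*√2 (c = √8 = 2*√2 ≈ 2.8284)
(1 + c)*s(-4*(-2), -4) = (1 + 2*√2)*(-3) = -3 - 6*√2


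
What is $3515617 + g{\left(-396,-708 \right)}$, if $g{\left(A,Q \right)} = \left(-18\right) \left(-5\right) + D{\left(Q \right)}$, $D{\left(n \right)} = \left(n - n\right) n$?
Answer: $3515707$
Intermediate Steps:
$D{\left(n \right)} = 0$ ($D{\left(n \right)} = 0 n = 0$)
$g{\left(A,Q \right)} = 90$ ($g{\left(A,Q \right)} = \left(-18\right) \left(-5\right) + 0 = 90 + 0 = 90$)
$3515617 + g{\left(-396,-708 \right)} = 3515617 + 90 = 3515707$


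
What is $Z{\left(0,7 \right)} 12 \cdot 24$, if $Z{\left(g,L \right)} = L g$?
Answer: $0$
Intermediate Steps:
$Z{\left(0,7 \right)} 12 \cdot 24 = 7 \cdot 0 \cdot 12 \cdot 24 = 0 \cdot 12 \cdot 24 = 0 \cdot 24 = 0$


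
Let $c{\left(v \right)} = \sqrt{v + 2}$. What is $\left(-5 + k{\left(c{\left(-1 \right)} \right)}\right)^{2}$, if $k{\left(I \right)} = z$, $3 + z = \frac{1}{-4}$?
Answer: $\frac{1089}{16} \approx 68.063$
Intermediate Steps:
$z = - \frac{13}{4}$ ($z = -3 + \frac{1}{-4} = -3 - \frac{1}{4} = - \frac{13}{4} \approx -3.25$)
$c{\left(v \right)} = \sqrt{2 + v}$
$k{\left(I \right)} = - \frac{13}{4}$
$\left(-5 + k{\left(c{\left(-1 \right)} \right)}\right)^{2} = \left(-5 - \frac{13}{4}\right)^{2} = \left(- \frac{33}{4}\right)^{2} = \frac{1089}{16}$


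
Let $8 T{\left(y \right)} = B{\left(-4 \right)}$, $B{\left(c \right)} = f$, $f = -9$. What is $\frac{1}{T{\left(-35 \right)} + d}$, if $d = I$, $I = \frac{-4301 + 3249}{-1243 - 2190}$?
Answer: $- \frac{27464}{22481} \approx -1.2217$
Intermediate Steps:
$B{\left(c \right)} = -9$
$T{\left(y \right)} = - \frac{9}{8}$ ($T{\left(y \right)} = \frac{1}{8} \left(-9\right) = - \frac{9}{8}$)
$I = \frac{1052}{3433}$ ($I = - \frac{1052}{-3433} = \left(-1052\right) \left(- \frac{1}{3433}\right) = \frac{1052}{3433} \approx 0.30644$)
$d = \frac{1052}{3433} \approx 0.30644$
$\frac{1}{T{\left(-35 \right)} + d} = \frac{1}{- \frac{9}{8} + \frac{1052}{3433}} = \frac{1}{- \frac{22481}{27464}} = - \frac{27464}{22481}$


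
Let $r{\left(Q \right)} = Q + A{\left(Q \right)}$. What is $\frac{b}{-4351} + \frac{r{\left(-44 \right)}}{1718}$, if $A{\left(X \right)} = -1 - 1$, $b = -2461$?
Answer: $\frac{2013926}{3737509} \approx 0.53884$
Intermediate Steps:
$A{\left(X \right)} = -2$ ($A{\left(X \right)} = -1 - 1 = -2$)
$r{\left(Q \right)} = -2 + Q$ ($r{\left(Q \right)} = Q - 2 = -2 + Q$)
$\frac{b}{-4351} + \frac{r{\left(-44 \right)}}{1718} = - \frac{2461}{-4351} + \frac{-2 - 44}{1718} = \left(-2461\right) \left(- \frac{1}{4351}\right) - \frac{23}{859} = \frac{2461}{4351} - \frac{23}{859} = \frac{2013926}{3737509}$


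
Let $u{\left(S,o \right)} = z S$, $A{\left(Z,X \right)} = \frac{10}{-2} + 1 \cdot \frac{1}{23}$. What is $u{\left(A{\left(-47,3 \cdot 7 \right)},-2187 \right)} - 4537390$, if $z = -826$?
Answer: $- \frac{104265806}{23} \approx -4.5333 \cdot 10^{6}$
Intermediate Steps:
$A{\left(Z,X \right)} = - \frac{114}{23}$ ($A{\left(Z,X \right)} = 10 \left(- \frac{1}{2}\right) + 1 \cdot \frac{1}{23} = -5 + \frac{1}{23} = - \frac{114}{23}$)
$u{\left(S,o \right)} = - 826 S$
$u{\left(A{\left(-47,3 \cdot 7 \right)},-2187 \right)} - 4537390 = \left(-826\right) \left(- \frac{114}{23}\right) - 4537390 = \frac{94164}{23} - 4537390 = - \frac{104265806}{23}$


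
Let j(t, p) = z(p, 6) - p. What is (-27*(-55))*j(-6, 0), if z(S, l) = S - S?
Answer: 0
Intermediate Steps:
z(S, l) = 0
j(t, p) = -p (j(t, p) = 0 - p = -p)
(-27*(-55))*j(-6, 0) = (-27*(-55))*(-1*0) = 1485*0 = 0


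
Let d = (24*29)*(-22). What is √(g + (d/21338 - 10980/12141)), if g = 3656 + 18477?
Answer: √4584371312258413369/14392481 ≈ 148.77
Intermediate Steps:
d = -15312 (d = 696*(-22) = -15312)
g = 22133
√(g + (d/21338 - 10980/12141)) = √(22133 + (-15312/21338 - 10980/12141)) = √(22133 + (-15312*1/21338 - 10980*1/12141)) = √(22133 + (-7656/10669 - 1220/1349)) = √(22133 - 23344124/14392481) = √(318525437849/14392481) = √4584371312258413369/14392481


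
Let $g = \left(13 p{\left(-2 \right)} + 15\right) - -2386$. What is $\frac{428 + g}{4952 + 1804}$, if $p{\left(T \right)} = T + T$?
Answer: $\frac{2777}{6756} \approx 0.41104$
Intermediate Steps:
$p{\left(T \right)} = 2 T$
$g = 2349$ ($g = \left(13 \cdot 2 \left(-2\right) + 15\right) - -2386 = \left(13 \left(-4\right) + 15\right) + 2386 = \left(-52 + 15\right) + 2386 = -37 + 2386 = 2349$)
$\frac{428 + g}{4952 + 1804} = \frac{428 + 2349}{4952 + 1804} = \frac{2777}{6756}$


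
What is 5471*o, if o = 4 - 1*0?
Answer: 21884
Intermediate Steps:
o = 4 (o = 4 + 0 = 4)
5471*o = 5471*4 = 21884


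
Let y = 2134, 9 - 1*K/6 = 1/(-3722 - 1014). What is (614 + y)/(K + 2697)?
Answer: 2169088/2171457 ≈ 0.99891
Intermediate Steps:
K = 127875/2368 (K = 54 - 6/(-3722 - 1014) = 54 - 6/(-4736) = 54 - 6*(-1/4736) = 54 + 3/2368 = 127875/2368 ≈ 54.001)
(614 + y)/(K + 2697) = (614 + 2134)/(127875/2368 + 2697) = 2748/(6514371/2368) = 2748*(2368/6514371) = 2169088/2171457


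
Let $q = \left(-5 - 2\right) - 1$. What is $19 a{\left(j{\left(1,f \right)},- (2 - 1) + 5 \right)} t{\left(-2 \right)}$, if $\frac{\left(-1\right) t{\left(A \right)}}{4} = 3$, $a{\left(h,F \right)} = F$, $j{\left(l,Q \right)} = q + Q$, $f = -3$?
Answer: $-912$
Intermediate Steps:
$q = -8$ ($q = -7 - 1 = -8$)
$j{\left(l,Q \right)} = -8 + Q$
$t{\left(A \right)} = -12$ ($t{\left(A \right)} = \left(-4\right) 3 = -12$)
$19 a{\left(j{\left(1,f \right)},- (2 - 1) + 5 \right)} t{\left(-2 \right)} = 19 \left(- (2 - 1) + 5\right) \left(-12\right) = 19 \left(\left(-1\right) 1 + 5\right) \left(-12\right) = 19 \left(-1 + 5\right) \left(-12\right) = 19 \cdot 4 \left(-12\right) = 76 \left(-12\right) = -912$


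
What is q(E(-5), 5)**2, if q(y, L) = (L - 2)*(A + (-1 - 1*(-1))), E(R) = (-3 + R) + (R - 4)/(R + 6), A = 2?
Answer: 36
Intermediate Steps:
E(R) = -3 + R + (-4 + R)/(6 + R) (E(R) = (-3 + R) + (-4 + R)/(6 + R) = -3 + R + (-4 + R)/(6 + R))
q(y, L) = -4 + 2*L (q(y, L) = (L - 2)*(2 + (-1 - 1*(-1))) = (-2 + L)*(2 + (-1 + 1)) = (-2 + L)*(2 + 0) = (-2 + L)*2 = -4 + 2*L)
q(E(-5), 5)**2 = (-4 + 2*5)**2 = (-4 + 10)**2 = 6**2 = 36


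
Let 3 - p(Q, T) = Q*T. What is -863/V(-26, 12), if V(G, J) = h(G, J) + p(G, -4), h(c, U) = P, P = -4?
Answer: 863/105 ≈ 8.2191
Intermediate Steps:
p(Q, T) = 3 - Q*T
h(c, U) = -4
V(G, J) = -1 + 4*G (V(G, J) = -4 + (3 - 1*G*(-4)) = -4 + (3 + 4*G) = -1 + 4*G)
-863/V(-26, 12) = -863/(-1 + 4*(-26)) = -863/(-1 - 104) = -863/(-105) = -863*(-1/105) = 863/105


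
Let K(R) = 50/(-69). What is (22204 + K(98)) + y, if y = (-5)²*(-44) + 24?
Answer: 1457782/69 ≈ 21127.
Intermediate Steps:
K(R) = -50/69 (K(R) = 50*(-1/69) = -50/69)
y = -1076 (y = 25*(-44) + 24 = -1100 + 24 = -1076)
(22204 + K(98)) + y = (22204 - 50/69) - 1076 = 1532026/69 - 1076 = 1457782/69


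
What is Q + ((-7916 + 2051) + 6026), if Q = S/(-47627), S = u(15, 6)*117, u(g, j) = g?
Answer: 7666192/47627 ≈ 160.96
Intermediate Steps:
S = 1755 (S = 15*117 = 1755)
Q = -1755/47627 (Q = 1755/(-47627) = 1755*(-1/47627) = -1755/47627 ≈ -0.036849)
Q + ((-7916 + 2051) + 6026) = -1755/47627 + ((-7916 + 2051) + 6026) = -1755/47627 + (-5865 + 6026) = -1755/47627 + 161 = 7666192/47627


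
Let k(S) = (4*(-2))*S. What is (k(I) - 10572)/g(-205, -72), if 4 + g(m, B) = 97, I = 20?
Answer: -10732/93 ≈ -115.40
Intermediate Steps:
g(m, B) = 93 (g(m, B) = -4 + 97 = 93)
k(S) = -8*S
(k(I) - 10572)/g(-205, -72) = (-8*20 - 10572)/93 = (-160 - 10572)*(1/93) = -10732*1/93 = -10732/93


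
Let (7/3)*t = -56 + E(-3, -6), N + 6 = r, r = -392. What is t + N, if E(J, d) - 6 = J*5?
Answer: -2981/7 ≈ -425.86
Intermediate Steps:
E(J, d) = 6 + 5*J (E(J, d) = 6 + J*5 = 6 + 5*J)
N = -398 (N = -6 - 392 = -398)
t = -195/7 (t = 3*(-56 + (6 + 5*(-3)))/7 = 3*(-56 + (6 - 15))/7 = 3*(-56 - 9)/7 = (3/7)*(-65) = -195/7 ≈ -27.857)
t + N = -195/7 - 398 = -2981/7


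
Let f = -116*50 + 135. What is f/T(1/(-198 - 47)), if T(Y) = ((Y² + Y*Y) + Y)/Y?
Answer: -1387925/243 ≈ -5711.6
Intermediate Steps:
T(Y) = (Y + 2*Y²)/Y (T(Y) = ((Y² + Y²) + Y)/Y = (2*Y² + Y)/Y = (Y + 2*Y²)/Y)
f = -5665 (f = -5800 + 135 = -5665)
f/T(1/(-198 - 47)) = -5665/(1 + 2/(-198 - 47)) = -5665/(1 + 2/(-245)) = -5665/(1 + 2*(-1/245)) = -5665/(1 - 2/245) = -5665/243/245 = -5665*245/243 = -1387925/243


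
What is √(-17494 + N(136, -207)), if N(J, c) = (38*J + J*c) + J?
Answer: I*√40342 ≈ 200.85*I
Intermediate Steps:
N(J, c) = 39*J + J*c
√(-17494 + N(136, -207)) = √(-17494 + 136*(39 - 207)) = √(-17494 + 136*(-168)) = √(-17494 - 22848) = √(-40342) = I*√40342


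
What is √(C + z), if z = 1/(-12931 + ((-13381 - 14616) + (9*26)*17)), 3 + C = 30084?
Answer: √1642786578622/7390 ≈ 173.44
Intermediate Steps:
C = 30081 (C = -3 + 30084 = 30081)
z = -1/36950 (z = 1/(-12931 + (-27997 + 234*17)) = 1/(-12931 + (-27997 + 3978)) = 1/(-12931 - 24019) = 1/(-36950) = -1/36950 ≈ -2.7064e-5)
√(C + z) = √(30081 - 1/36950) = √(1111492949/36950) = √1642786578622/7390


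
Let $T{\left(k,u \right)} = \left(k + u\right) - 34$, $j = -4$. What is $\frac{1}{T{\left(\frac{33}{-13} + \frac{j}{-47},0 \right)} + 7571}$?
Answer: $\frac{611}{4603608} \approx 0.00013272$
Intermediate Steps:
$T{\left(k,u \right)} = -34 + k + u$
$\frac{1}{T{\left(\frac{33}{-13} + \frac{j}{-47},0 \right)} + 7571} = \frac{1}{\left(-34 + \left(\frac{33}{-13} - \frac{4}{-47}\right) + 0\right) + 7571} = \frac{1}{\left(-34 + \left(33 \left(- \frac{1}{13}\right) - - \frac{4}{47}\right) + 0\right) + 7571} = \frac{1}{\left(-34 + \left(- \frac{33}{13} + \frac{4}{47}\right) + 0\right) + 7571} = \frac{1}{\left(-34 - \frac{1499}{611} + 0\right) + 7571} = \frac{1}{- \frac{22273}{611} + 7571} = \frac{1}{\frac{4603608}{611}} = \frac{611}{4603608}$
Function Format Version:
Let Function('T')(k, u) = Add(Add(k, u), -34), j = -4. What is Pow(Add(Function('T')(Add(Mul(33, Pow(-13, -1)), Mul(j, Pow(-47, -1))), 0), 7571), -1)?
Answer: Rational(611, 4603608) ≈ 0.00013272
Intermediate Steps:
Function('T')(k, u) = Add(-34, k, u)
Pow(Add(Function('T')(Add(Mul(33, Pow(-13, -1)), Mul(j, Pow(-47, -1))), 0), 7571), -1) = Pow(Add(Add(-34, Add(Mul(33, Pow(-13, -1)), Mul(-4, Pow(-47, -1))), 0), 7571), -1) = Pow(Add(Add(-34, Add(Mul(33, Rational(-1, 13)), Mul(-4, Rational(-1, 47))), 0), 7571), -1) = Pow(Add(Add(-34, Add(Rational(-33, 13), Rational(4, 47)), 0), 7571), -1) = Pow(Add(Add(-34, Rational(-1499, 611), 0), 7571), -1) = Pow(Add(Rational(-22273, 611), 7571), -1) = Pow(Rational(4603608, 611), -1) = Rational(611, 4603608)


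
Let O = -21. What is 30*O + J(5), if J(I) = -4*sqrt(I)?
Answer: -630 - 4*sqrt(5) ≈ -638.94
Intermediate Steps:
30*O + J(5) = 30*(-21) - 4*sqrt(5) = -630 - 4*sqrt(5)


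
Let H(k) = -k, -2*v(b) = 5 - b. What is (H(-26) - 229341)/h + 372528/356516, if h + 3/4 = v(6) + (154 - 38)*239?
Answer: -14285318680/1976792091 ≈ -7.2265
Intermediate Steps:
v(b) = -5/2 + b/2 (v(b) = -(5 - b)/2 = -5/2 + b/2)
h = 110895/4 (h = -3/4 + ((-5/2 + (1/2)*6) + (154 - 38)*239) = -3/4 + ((-5/2 + 3) + 116*239) = -3/4 + (1/2 + 27724) = -3/4 + 55449/2 = 110895/4 ≈ 27724.)
(H(-26) - 229341)/h + 372528/356516 = (-1*(-26) - 229341)/(110895/4) + 372528/356516 = (26 - 229341)*(4/110895) + 372528*(1/356516) = -229315*4/110895 + 93132/89129 = -183452/22179 + 93132/89129 = -14285318680/1976792091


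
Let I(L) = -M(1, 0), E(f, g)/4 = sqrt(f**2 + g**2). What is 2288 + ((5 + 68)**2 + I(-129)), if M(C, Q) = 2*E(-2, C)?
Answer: 7617 - 8*sqrt(5) ≈ 7599.1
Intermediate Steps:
E(f, g) = 4*sqrt(f**2 + g**2)
M(C, Q) = 8*sqrt(4 + C**2) (M(C, Q) = 2*(4*sqrt((-2)**2 + C**2)) = 2*(4*sqrt(4 + C**2)) = 8*sqrt(4 + C**2))
I(L) = -8*sqrt(5) (I(L) = -8*sqrt(4 + 1**2) = -8*sqrt(4 + 1) = -8*sqrt(5))
2288 + ((5 + 68)**2 + I(-129)) = 2288 + ((5 + 68)**2 - 8*sqrt(5)) = 2288 + (73**2 - 8*sqrt(5)) = 2288 + (5329 - 8*sqrt(5)) = 7617 - 8*sqrt(5)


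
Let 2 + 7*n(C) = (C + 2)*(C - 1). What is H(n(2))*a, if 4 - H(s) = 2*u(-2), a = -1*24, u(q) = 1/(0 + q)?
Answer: -120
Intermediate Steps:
u(q) = 1/q
a = -24
n(C) = -2/7 + (-1 + C)*(2 + C)/7 (n(C) = -2/7 + ((C + 2)*(C - 1))/7 = -2/7 + ((2 + C)*(-1 + C))/7 = -2/7 + ((-1 + C)*(2 + C))/7 = -2/7 + (-1 + C)*(2 + C)/7)
H(s) = 5 (H(s) = 4 - 2/(-2) = 4 - 2*(-1)/2 = 4 - 1*(-1) = 4 + 1 = 5)
H(n(2))*a = 5*(-24) = -120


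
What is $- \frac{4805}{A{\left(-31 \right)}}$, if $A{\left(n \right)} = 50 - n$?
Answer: $- \frac{4805}{81} \approx -59.321$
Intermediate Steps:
$- \frac{4805}{A{\left(-31 \right)}} = - \frac{4805}{50 - -31} = - \frac{4805}{50 + 31} = - \frac{4805}{81}$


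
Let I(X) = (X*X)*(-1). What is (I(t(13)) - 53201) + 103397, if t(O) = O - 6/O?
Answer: 8456555/169 ≈ 50039.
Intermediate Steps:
t(O) = O - 6/O
I(X) = -X² (I(X) = X²*(-1) = -X²)
(I(t(13)) - 53201) + 103397 = (-(13 - 6/13)² - 53201) + 103397 = (-(163/13)² - 53201) + 103397 = (-1*26569/169 - 53201) + 103397 = (-26569/169 - 53201) + 103397 = -9017538/169 + 103397 = 8456555/169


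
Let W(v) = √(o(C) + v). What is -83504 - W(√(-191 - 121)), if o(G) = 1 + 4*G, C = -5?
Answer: -83504 - √(-19 + 2*I*√78) ≈ -83506.0 - 4.7404*I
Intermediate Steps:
W(v) = √(-19 + v) (W(v) = √((1 + 4*(-5)) + v) = √((1 - 20) + v) = √(-19 + v))
-83504 - W(√(-191 - 121)) = -83504 - √(-19 + √(-191 - 121)) = -83504 - √(-19 + √(-312)) = -83504 - √(-19 + 2*I*√78)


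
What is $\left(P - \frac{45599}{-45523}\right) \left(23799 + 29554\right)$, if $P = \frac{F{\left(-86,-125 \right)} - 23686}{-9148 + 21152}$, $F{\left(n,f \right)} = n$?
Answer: $- \frac{7133327578270}{136614523} \approx -52215.0$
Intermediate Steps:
$P = - \frac{5943}{3001}$ ($P = \frac{-86 - 23686}{-9148 + 21152} = - \frac{23772}{12004} = \left(-23772\right) \frac{1}{12004} = - \frac{5943}{3001} \approx -1.9803$)
$\left(P - \frac{45599}{-45523}\right) \left(23799 + 29554\right) = \left(- \frac{5943}{3001} - \frac{45599}{-45523}\right) \left(23799 + 29554\right) = \left(- \frac{5943}{3001} - - \frac{45599}{45523}\right) 53353 = \left(- \frac{5943}{3001} + \frac{45599}{45523}\right) 53353 = \left(- \frac{133700590}{136614523}\right) 53353 = - \frac{7133327578270}{136614523}$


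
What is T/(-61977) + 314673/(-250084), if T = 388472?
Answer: -116653120169/15499456068 ≈ -7.5263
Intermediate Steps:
T/(-61977) + 314673/(-250084) = 388472/(-61977) + 314673/(-250084) = 388472*(-1/61977) + 314673*(-1/250084) = -388472/61977 - 314673/250084 = -116653120169/15499456068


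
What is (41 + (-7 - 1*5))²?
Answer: 841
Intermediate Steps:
(41 + (-7 - 1*5))² = (41 + (-7 - 5))² = (41 - 12)² = 29² = 841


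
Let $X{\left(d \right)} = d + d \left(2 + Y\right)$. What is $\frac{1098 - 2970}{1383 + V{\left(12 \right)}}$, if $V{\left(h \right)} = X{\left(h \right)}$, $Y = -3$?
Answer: $- \frac{624}{461} \approx -1.3536$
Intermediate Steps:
$X{\left(d \right)} = 0$ ($X{\left(d \right)} = d + d \left(2 - 3\right) = d + d \left(-1\right) = d - d = 0$)
$V{\left(h \right)} = 0$
$\frac{1098 - 2970}{1383 + V{\left(12 \right)}} = \frac{1098 - 2970}{1383 + 0} = - \frac{1872}{1383} = \left(-1872\right) \frac{1}{1383} = - \frac{624}{461}$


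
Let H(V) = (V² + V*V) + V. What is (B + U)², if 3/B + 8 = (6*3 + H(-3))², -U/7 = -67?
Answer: 257040888064/1168561 ≈ 2.1996e+5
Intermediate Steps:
U = 469 (U = -7*(-67) = 469)
H(V) = V + 2*V² (H(V) = (V² + V²) + V = 2*V² + V = V + 2*V²)
B = 3/1081 (B = 3/(-8 + (6*3 - 3*(1 + 2*(-3)))²) = 3/(-8 + (18 - 3*(1 - 6))²) = 3/(-8 + (18 - 3*(-5))²) = 3/(-8 + (18 + 15)²) = 3/(-8 + 33²) = 3/(-8 + 1089) = 3/1081 ≈ 0.0027752)
(B + U)² = (3/1081 + 469)² = (506992/1081)² = 257040888064/1168561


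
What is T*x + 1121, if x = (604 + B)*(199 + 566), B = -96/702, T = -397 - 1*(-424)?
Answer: 162160913/13 ≈ 1.2474e+7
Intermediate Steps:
T = 27 (T = -397 + 424 = 27)
B = -16/117 (B = -96*1/702 = -16/117 ≈ -0.13675)
x = 6005420/13 (x = (604 - 16/117)*(199 + 566) = (70652/117)*765 = 6005420/13 ≈ 4.6196e+5)
T*x + 1121 = 27*(6005420/13) + 1121 = 162146340/13 + 1121 = 162160913/13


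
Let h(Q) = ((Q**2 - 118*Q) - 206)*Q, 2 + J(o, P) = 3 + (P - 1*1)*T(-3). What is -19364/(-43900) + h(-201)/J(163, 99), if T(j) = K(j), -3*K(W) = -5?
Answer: -422969053912/5410675 ≈ -78173.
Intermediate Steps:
K(W) = 5/3 (K(W) = -1/3*(-5) = 5/3)
T(j) = 5/3
J(o, P) = -2/3 + 5*P/3 (J(o, P) = -2 + (3 + (P - 1*1)*(5/3)) = -2 + (3 + (P - 1)*(5/3)) = -2 + (3 + (-1 + P)*(5/3)) = -2 + (3 + (-5/3 + 5*P/3)) = -2 + (4/3 + 5*P/3) = -2/3 + 5*P/3)
h(Q) = Q*(-206 + Q**2 - 118*Q) (h(Q) = (-206 + Q**2 - 118*Q)*Q = Q*(-206 + Q**2 - 118*Q))
-19364/(-43900) + h(-201)/J(163, 99) = -19364/(-43900) + (-201*(-206 + (-201)**2 - 118*(-201)))/(-2/3 + (5/3)*99) = -19364*(-1/43900) + (-201*(-206 + 40401 + 23718))/(-2/3 + 165) = 4841/10975 + (-201*63913)/(493/3) = 4841/10975 - 12846513*3/493 = 4841/10975 - 38539539/493 = -422969053912/5410675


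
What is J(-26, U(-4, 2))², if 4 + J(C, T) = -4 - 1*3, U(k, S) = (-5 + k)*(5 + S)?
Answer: 121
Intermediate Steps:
J(C, T) = -11 (J(C, T) = -4 + (-4 - 1*3) = -4 + (-4 - 3) = -4 - 7 = -11)
J(-26, U(-4, 2))² = (-11)² = 121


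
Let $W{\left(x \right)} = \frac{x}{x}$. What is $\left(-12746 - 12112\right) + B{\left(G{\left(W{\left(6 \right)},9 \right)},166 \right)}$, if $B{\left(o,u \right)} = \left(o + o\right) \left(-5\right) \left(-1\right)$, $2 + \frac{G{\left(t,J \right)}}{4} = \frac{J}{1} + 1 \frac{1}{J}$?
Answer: $- \frac{221162}{9} \approx -24574.0$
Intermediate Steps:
$W{\left(x \right)} = 1$
$G{\left(t,J \right)} = -8 + 4 J + \frac{4}{J}$ ($G{\left(t,J \right)} = -8 + 4 \left(\frac{J}{1} + 1 \frac{1}{J}\right) = -8 + 4 \left(J 1 + \frac{1}{J}\right) = -8 + 4 \left(J + \frac{1}{J}\right) = -8 + \left(4 J + \frac{4}{J}\right) = -8 + 4 J + \frac{4}{J}$)
$B{\left(o,u \right)} = 10 o$ ($B{\left(o,u \right)} = 2 o \left(-5\right) \left(-1\right) = - 10 o \left(-1\right) = 10 o$)
$\left(-12746 - 12112\right) + B{\left(G{\left(W{\left(6 \right)},9 \right)},166 \right)} = \left(-12746 - 12112\right) + 10 \left(-8 + 4 \cdot 9 + \frac{4}{9}\right) = -24858 + 10 \left(-8 + 36 + 4 \cdot \frac{1}{9}\right) = -24858 + 10 \left(-8 + 36 + \frac{4}{9}\right) = -24858 + 10 \cdot \frac{256}{9} = -24858 + \frac{2560}{9} = - \frac{221162}{9}$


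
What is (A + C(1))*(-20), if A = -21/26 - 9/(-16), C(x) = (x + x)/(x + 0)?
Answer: -1825/52 ≈ -35.096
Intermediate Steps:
C(x) = 2 (C(x) = (2*x)/x = 2)
A = -51/208 (A = -21*1/26 - 9*(-1/16) = -21/26 + 9/16 = -51/208 ≈ -0.24519)
(A + C(1))*(-20) = (-51/208 + 2)*(-20) = (365/208)*(-20) = -1825/52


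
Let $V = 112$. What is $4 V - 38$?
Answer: $410$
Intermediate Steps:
$4 V - 38 = 4 \cdot 112 - 38 = 448 - 38 = 410$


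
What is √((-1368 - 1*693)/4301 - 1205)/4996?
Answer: I*√22299678566/21487796 ≈ 0.0069496*I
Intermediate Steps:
√((-1368 - 1*693)/4301 - 1205)/4996 = √((-1368 - 693)*(1/4301) - 1205)*(1/4996) = √(-2061*1/4301 - 1205)*(1/4996) = √(-2061/4301 - 1205)*(1/4996) = √(-5184766/4301)*(1/4996) = (I*√22299678566/4301)*(1/4996) = I*√22299678566/21487796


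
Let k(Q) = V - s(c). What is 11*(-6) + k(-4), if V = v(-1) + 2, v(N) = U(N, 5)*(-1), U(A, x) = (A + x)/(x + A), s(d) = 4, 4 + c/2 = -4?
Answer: -69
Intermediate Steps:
c = -16 (c = -8 + 2*(-4) = -8 - 8 = -16)
U(A, x) = 1 (U(A, x) = (A + x)/(A + x) = 1)
v(N) = -1 (v(N) = 1*(-1) = -1)
V = 1 (V = -1 + 2 = 1)
k(Q) = -3 (k(Q) = 1 - 1*4 = 1 - 4 = -3)
11*(-6) + k(-4) = 11*(-6) - 3 = -66 - 3 = -69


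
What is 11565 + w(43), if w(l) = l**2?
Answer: 13414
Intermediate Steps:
11565 + w(43) = 11565 + 43**2 = 11565 + 1849 = 13414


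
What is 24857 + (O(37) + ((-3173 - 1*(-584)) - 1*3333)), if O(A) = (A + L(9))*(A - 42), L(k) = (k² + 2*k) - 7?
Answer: 18290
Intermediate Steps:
L(k) = -7 + k² + 2*k
O(A) = (-42 + A)*(92 + A) (O(A) = (A + (-7 + 9² + 2*9))*(A - 42) = (A + (-7 + 81 + 18))*(-42 + A) = (A + 92)*(-42 + A) = (92 + A)*(-42 + A) = (-42 + A)*(92 + A))
24857 + (O(37) + ((-3173 - 1*(-584)) - 1*3333)) = 24857 + ((-3864 + 37² + 50*37) + ((-3173 - 1*(-584)) - 1*3333)) = 24857 + ((-3864 + 1369 + 1850) + ((-3173 + 584) - 3333)) = 24857 + (-645 + (-2589 - 3333)) = 24857 + (-645 - 5922) = 24857 - 6567 = 18290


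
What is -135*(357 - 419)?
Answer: 8370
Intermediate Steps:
-135*(357 - 419) = -135*(-62) = 8370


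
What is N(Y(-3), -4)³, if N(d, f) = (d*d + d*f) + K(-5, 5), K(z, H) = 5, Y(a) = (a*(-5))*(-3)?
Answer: 10793861000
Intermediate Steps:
Y(a) = 15*a (Y(a) = -5*a*(-3) = 15*a)
N(d, f) = 5 + d² + d*f (N(d, f) = (d*d + d*f) + 5 = (d² + d*f) + 5 = 5 + d² + d*f)
N(Y(-3), -4)³ = (5 + (15*(-3))² + (15*(-3))*(-4))³ = (5 + (-45)² - 45*(-4))³ = (5 + 2025 + 180)³ = 2210³ = 10793861000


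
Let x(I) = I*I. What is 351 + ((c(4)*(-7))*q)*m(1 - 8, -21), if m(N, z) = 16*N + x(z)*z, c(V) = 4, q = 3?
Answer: 787683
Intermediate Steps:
x(I) = I²
m(N, z) = z³ + 16*N (m(N, z) = 16*N + z²*z = 16*N + z³ = z³ + 16*N)
351 + ((c(4)*(-7))*q)*m(1 - 8, -21) = 351 + ((4*(-7))*3)*((-21)³ + 16*(1 - 8)) = 351 + (-28*3)*(-9261 + 16*(-7)) = 351 - 84*(-9261 - 112) = 351 - 84*(-9373) = 351 + 787332 = 787683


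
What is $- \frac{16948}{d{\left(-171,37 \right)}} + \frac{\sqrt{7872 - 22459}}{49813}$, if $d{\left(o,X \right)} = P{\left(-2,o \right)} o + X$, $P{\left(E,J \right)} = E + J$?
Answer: $- \frac{4237}{7405} + \frac{i \sqrt{14587}}{49813} \approx -0.57218 + 0.0024246 i$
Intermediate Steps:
$d{\left(o,X \right)} = X + o \left(-2 + o\right)$ ($d{\left(o,X \right)} = \left(-2 + o\right) o + X = o \left(-2 + o\right) + X = X + o \left(-2 + o\right)$)
$- \frac{16948}{d{\left(-171,37 \right)}} + \frac{\sqrt{7872 - 22459}}{49813} = - \frac{16948}{37 - 171 \left(-2 - 171\right)} + \frac{\sqrt{7872 - 22459}}{49813} = - \frac{16948}{37 - -29583} + \sqrt{-14587} \cdot \frac{1}{49813} = - \frac{16948}{37 + 29583} + i \sqrt{14587} \cdot \frac{1}{49813} = - \frac{16948}{29620} + \frac{i \sqrt{14587}}{49813} = \left(-16948\right) \frac{1}{29620} + \frac{i \sqrt{14587}}{49813} = - \frac{4237}{7405} + \frac{i \sqrt{14587}}{49813}$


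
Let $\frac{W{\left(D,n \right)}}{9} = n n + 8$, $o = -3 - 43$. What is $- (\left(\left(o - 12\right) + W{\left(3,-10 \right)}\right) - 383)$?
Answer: $-531$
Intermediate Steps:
$o = -46$ ($o = -3 - 43 = -46$)
$W{\left(D,n \right)} = 72 + 9 n^{2}$ ($W{\left(D,n \right)} = 9 \left(n n + 8\right) = 9 \left(n^{2} + 8\right) = 9 \left(8 + n^{2}\right) = 72 + 9 n^{2}$)
$- (\left(\left(o - 12\right) + W{\left(3,-10 \right)}\right) - 383) = - (\left(\left(-46 - 12\right) + \left(72 + 9 \left(-10\right)^{2}\right)\right) - 383) = - (\left(-58 + \left(72 + 9 \cdot 100\right)\right) - 383) = - (\left(-58 + \left(72 + 900\right)\right) - 383) = - (\left(-58 + 972\right) - 383) = - (914 - 383) = \left(-1\right) 531 = -531$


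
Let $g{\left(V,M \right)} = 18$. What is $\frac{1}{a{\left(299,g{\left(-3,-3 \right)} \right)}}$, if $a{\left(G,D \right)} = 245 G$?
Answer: $\frac{1}{73255} \approx 1.3651 \cdot 10^{-5}$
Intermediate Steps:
$\frac{1}{a{\left(299,g{\left(-3,-3 \right)} \right)}} = \frac{1}{245 \cdot 299} = \frac{1}{73255}$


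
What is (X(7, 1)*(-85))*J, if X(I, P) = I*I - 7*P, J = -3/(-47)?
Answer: -10710/47 ≈ -227.87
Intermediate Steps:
J = 3/47 (J = -3*(-1/47) = 3/47 ≈ 0.063830)
X(I, P) = I² - 7*P
(X(7, 1)*(-85))*J = ((7² - 7*1)*(-85))*(3/47) = ((49 - 7)*(-85))*(3/47) = (42*(-85))*(3/47) = -3570*3/47 = -10710/47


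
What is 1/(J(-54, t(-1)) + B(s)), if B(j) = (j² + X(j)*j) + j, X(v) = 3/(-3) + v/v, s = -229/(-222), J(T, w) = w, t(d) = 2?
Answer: 49284/201847 ≈ 0.24417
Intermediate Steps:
s = 229/222 (s = -229*(-1/222) = 229/222 ≈ 1.0315)
X(v) = 0 (X(v) = 3*(-⅓) + 1 = -1 + 1 = 0)
B(j) = j + j² (B(j) = (j² + 0*j) + j = (j² + 0) + j = j² + j = j + j²)
1/(J(-54, t(-1)) + B(s)) = 1/(2 + 229*(1 + 229/222)/222) = 1/(2 + (229/222)*(451/222)) = 1/(2 + 103279/49284) = 1/(201847/49284) = 49284/201847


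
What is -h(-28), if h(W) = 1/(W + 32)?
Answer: -1/4 ≈ -0.25000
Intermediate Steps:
h(W) = 1/(32 + W)
-h(-28) = -1/(32 - 28) = -1/4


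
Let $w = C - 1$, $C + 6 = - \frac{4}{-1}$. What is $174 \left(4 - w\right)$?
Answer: $1218$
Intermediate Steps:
$C = -2$ ($C = -6 - \frac{4}{-1} = -6 - -4 = -6 + 4 = -2$)
$w = -3$ ($w = -2 - 1 = -3$)
$174 \left(4 - w\right) = 174 \left(4 - -3\right) = 174 \left(4 + 3\right) = 174 \cdot 7 = 1218$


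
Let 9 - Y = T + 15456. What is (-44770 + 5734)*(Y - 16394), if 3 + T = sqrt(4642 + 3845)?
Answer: 1242828168 + 117108*sqrt(943) ≈ 1.2464e+9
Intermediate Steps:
T = -3 + 3*sqrt(943) (T = -3 + sqrt(4642 + 3845) = -3 + sqrt(8487) = -3 + 3*sqrt(943) ≈ 89.125)
Y = -15444 - 3*sqrt(943) (Y = 9 - ((-3 + 3*sqrt(943)) + 15456) = 9 - (15453 + 3*sqrt(943)) = 9 + (-15453 - 3*sqrt(943)) = -15444 - 3*sqrt(943) ≈ -15536.)
(-44770 + 5734)*(Y - 16394) = (-44770 + 5734)*((-15444 - 3*sqrt(943)) - 16394) = -39036*(-31838 - 3*sqrt(943)) = 1242828168 + 117108*sqrt(943)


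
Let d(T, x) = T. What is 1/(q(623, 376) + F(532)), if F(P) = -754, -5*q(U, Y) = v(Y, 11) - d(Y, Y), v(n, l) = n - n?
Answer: -5/3394 ≈ -0.0014732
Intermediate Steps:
v(n, l) = 0
q(U, Y) = Y/5 (q(U, Y) = -(0 - Y)/5 = -(-1)*Y/5 = Y/5)
1/(q(623, 376) + F(532)) = 1/((⅕)*376 - 754) = 1/(376/5 - 754) = 1/(-3394/5) = -5/3394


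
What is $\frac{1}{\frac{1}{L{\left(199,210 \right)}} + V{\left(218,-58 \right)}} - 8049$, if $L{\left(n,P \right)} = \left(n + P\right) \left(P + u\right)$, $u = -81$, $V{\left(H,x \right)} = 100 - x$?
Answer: $- \frac{67098334950}{8336239} \approx -8049.0$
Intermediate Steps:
$L{\left(n,P \right)} = \left(-81 + P\right) \left(P + n\right)$ ($L{\left(n,P \right)} = \left(n + P\right) \left(P - 81\right) = \left(P + n\right) \left(-81 + P\right) = \left(-81 + P\right) \left(P + n\right)$)
$\frac{1}{\frac{1}{L{\left(199,210 \right)}} + V{\left(218,-58 \right)}} - 8049 = \frac{1}{\frac{1}{210^{2} - 17010 - 16119 + 210 \cdot 199} + \left(100 - -58\right)} - 8049 = \frac{1}{\frac{1}{44100 - 17010 - 16119 + 41790} + \left(100 + 58\right)} - 8049 = \frac{1}{\frac{1}{52761} + 158} - 8049 = \frac{1}{\frac{8336239}{52761}} - 8049 = \frac{52761}{8336239} - 8049 = - \frac{67098334950}{8336239}$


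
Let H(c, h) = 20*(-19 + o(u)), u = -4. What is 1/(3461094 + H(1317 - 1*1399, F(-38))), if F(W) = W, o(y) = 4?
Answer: 1/3460794 ≈ 2.8895e-7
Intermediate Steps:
H(c, h) = -300 (H(c, h) = 20*(-19 + 4) = 20*(-15) = -300)
1/(3461094 + H(1317 - 1*1399, F(-38))) = 1/(3461094 - 300) = 1/3460794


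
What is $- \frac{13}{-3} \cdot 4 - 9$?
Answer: $\frac{25}{3} \approx 8.3333$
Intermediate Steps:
$- \frac{13}{-3} \cdot 4 - 9 = \left(-13\right) \left(- \frac{1}{3}\right) 4 - 9 = \frac{13}{3} \cdot 4 - 9 = \frac{52}{3} - 9 = \frac{25}{3}$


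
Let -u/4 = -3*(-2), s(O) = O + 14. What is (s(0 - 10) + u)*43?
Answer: -860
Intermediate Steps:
s(O) = 14 + O
u = -24 (u = -(-12)*(-2) = -4*6 = -24)
(s(0 - 10) + u)*43 = ((14 + (0 - 10)) - 24)*43 = ((14 - 10) - 24)*43 = (4 - 24)*43 = -20*43 = -860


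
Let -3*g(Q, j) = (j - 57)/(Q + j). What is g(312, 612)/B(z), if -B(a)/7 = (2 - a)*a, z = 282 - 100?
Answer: -37/42378336 ≈ -8.7309e-7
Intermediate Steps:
g(Q, j) = -(-57 + j)/(3*(Q + j)) (g(Q, j) = -(j - 57)/(3*(Q + j)) = -(-57 + j)/(3*(Q + j)))
z = 182
B(a) = -7*a*(2 - a) (B(a) = -7*(2 - a)*a = -7*a*(2 - a))
g(312, 612)/B(z) = ((19 - ⅓*612)/(312 + 612))/((7*182*(-2 + 182))) = ((19 - 204)/924)/((7*182*180)) = ((1/924)*(-185))/229320 = -185/924*1/229320 = -37/42378336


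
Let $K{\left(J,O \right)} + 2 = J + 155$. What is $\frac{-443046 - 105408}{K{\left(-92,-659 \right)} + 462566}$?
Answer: $- \frac{182818}{154209} \approx -1.1855$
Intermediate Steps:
$K{\left(J,O \right)} = 153 + J$ ($K{\left(J,O \right)} = -2 + \left(J + 155\right) = -2 + \left(155 + J\right) = 153 + J$)
$\frac{-443046 - 105408}{K{\left(-92,-659 \right)} + 462566} = \frac{-443046 - 105408}{\left(153 - 92\right) + 462566} = - \frac{548454}{61 + 462566} = - \frac{548454}{462627} = \left(-548454\right) \frac{1}{462627} = - \frac{182818}{154209}$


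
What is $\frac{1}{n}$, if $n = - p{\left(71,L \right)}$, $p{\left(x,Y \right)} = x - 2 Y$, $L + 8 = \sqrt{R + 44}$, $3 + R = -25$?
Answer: $- \frac{1}{79} \approx -0.012658$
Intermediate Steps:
$R = -28$ ($R = -3 - 25 = -28$)
$L = -4$ ($L = -8 + \sqrt{-28 + 44} = -8 + \sqrt{16} = -8 + 4 = -4$)
$n = -79$ ($n = - (71 - -8) = - (71 + 8) = \left(-1\right) 79 = -79$)
$\frac{1}{n} = \frac{1}{-79} = - \frac{1}{79}$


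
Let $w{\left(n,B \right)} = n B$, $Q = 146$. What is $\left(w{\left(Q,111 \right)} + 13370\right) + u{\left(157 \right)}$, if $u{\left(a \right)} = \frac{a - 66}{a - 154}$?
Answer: $\frac{88819}{3} \approx 29606.0$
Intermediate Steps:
$w{\left(n,B \right)} = B n$
$u{\left(a \right)} = \frac{-66 + a}{-154 + a}$
$\left(w{\left(Q,111 \right)} + 13370\right) + u{\left(157 \right)} = \left(111 \cdot 146 + 13370\right) + \frac{-66 + 157}{-154 + 157} = \left(16206 + 13370\right) + \frac{1}{3} \cdot 91 = 29576 + \frac{1}{3} \cdot 91 = 29576 + \frac{91}{3} = \frac{88819}{3}$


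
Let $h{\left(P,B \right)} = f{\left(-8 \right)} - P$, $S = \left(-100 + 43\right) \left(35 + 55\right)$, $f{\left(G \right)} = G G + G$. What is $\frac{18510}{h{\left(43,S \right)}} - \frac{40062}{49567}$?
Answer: $\frac{916964364}{644371} \approx 1423.0$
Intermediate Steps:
$f{\left(G \right)} = G + G^{2}$ ($f{\left(G \right)} = G^{2} + G = G + G^{2}$)
$S = -5130$ ($S = \left(-57\right) 90 = -5130$)
$h{\left(P,B \right)} = 56 - P$ ($h{\left(P,B \right)} = - 8 \left(1 - 8\right) - P = \left(-8\right) \left(-7\right) - P = 56 - P$)
$\frac{18510}{h{\left(43,S \right)}} - \frac{40062}{49567} = \frac{18510}{56 - 43} - \frac{40062}{49567} = \frac{18510}{13} - \frac{40062}{49567} = \frac{916964364}{644371}$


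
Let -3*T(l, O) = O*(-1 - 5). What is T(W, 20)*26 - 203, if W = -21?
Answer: 837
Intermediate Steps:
T(l, O) = 2*O (T(l, O) = -O*(-1 - 5)/3 = -O*(-6)/3 = -(-2)*O = 2*O)
T(W, 20)*26 - 203 = (2*20)*26 - 203 = 40*26 - 203 = 1040 - 203 = 837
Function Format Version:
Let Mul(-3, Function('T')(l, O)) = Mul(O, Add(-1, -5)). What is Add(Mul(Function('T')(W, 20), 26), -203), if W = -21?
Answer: 837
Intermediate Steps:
Function('T')(l, O) = Mul(2, O) (Function('T')(l, O) = Mul(Rational(-1, 3), Mul(O, Add(-1, -5))) = Mul(Rational(-1, 3), Mul(O, -6)) = Mul(Rational(-1, 3), Mul(-6, O)) = Mul(2, O))
Add(Mul(Function('T')(W, 20), 26), -203) = Add(Mul(Mul(2, 20), 26), -203) = Add(Mul(40, 26), -203) = Add(1040, -203) = 837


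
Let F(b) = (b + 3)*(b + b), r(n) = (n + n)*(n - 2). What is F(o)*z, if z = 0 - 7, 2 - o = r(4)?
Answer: -2156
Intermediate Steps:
r(n) = 2*n*(-2 + n) (r(n) = (2*n)*(-2 + n) = 2*n*(-2 + n))
o = -14 (o = 2 - 2*4*(-2 + 4) = 2 - 2*4*2 = 2 - 1*16 = 2 - 16 = -14)
F(b) = 2*b*(3 + b) (F(b) = (3 + b)*(2*b) = 2*b*(3 + b))
z = -7
F(o)*z = (2*(-14)*(3 - 14))*(-7) = (2*(-14)*(-11))*(-7) = 308*(-7) = -2156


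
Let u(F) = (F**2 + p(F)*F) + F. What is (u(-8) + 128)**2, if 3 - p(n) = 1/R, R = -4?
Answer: 24964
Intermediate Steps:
p(n) = 13/4 (p(n) = 3 - 1/(-4) = 3 - 1*(-1/4) = 3 + 1/4 = 13/4)
u(F) = F**2 + 17*F/4 (u(F) = (F**2 + 13*F/4) + F = F**2 + 17*F/4)
(u(-8) + 128)**2 = ((1/4)*(-8)*(17 + 4*(-8)) + 128)**2 = ((1/4)*(-8)*(17 - 32) + 128)**2 = ((1/4)*(-8)*(-15) + 128)**2 = (30 + 128)**2 = 158**2 = 24964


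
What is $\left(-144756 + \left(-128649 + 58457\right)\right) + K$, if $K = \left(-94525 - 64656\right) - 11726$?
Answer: $-385855$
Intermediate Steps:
$K = -170907$ ($K = -159181 - 11726 = -170907$)
$\left(-144756 + \left(-128649 + 58457\right)\right) + K = \left(-144756 + \left(-128649 + 58457\right)\right) - 170907 = \left(-144756 - 70192\right) - 170907 = -214948 - 170907 = -385855$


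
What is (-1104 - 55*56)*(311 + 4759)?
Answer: -21212880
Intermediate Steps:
(-1104 - 55*56)*(311 + 4759) = (-1104 - 3080)*5070 = -4184*5070 = -21212880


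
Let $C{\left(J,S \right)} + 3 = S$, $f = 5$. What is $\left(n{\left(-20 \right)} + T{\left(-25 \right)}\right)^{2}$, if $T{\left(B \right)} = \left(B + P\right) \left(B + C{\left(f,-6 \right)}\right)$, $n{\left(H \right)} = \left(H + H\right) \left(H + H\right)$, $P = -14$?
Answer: $8561476$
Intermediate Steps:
$C{\left(J,S \right)} = -3 + S$
$n{\left(H \right)} = 4 H^{2}$ ($n{\left(H \right)} = 2 H 2 H = 4 H^{2}$)
$T{\left(B \right)} = \left(-14 + B\right) \left(-9 + B\right)$ ($T{\left(B \right)} = \left(B - 14\right) \left(B - 9\right) = \left(-14 + B\right) \left(B - 9\right) = \left(-14 + B\right) \left(-9 + B\right)$)
$\left(n{\left(-20 \right)} + T{\left(-25 \right)}\right)^{2} = \left(4 \left(-20\right)^{2} + \left(126 + \left(-25\right)^{2} - -575\right)\right)^{2} = \left(4 \cdot 400 + \left(126 + 625 + 575\right)\right)^{2} = \left(1600 + 1326\right)^{2} = 2926^{2} = 8561476$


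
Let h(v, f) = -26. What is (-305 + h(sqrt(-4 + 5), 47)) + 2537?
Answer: 2206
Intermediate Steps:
(-305 + h(sqrt(-4 + 5), 47)) + 2537 = (-305 - 26) + 2537 = -331 + 2537 = 2206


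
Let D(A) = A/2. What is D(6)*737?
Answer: 2211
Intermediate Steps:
D(A) = A/2 (D(A) = A*(½) = A/2)
D(6)*737 = ((½)*6)*737 = 3*737 = 2211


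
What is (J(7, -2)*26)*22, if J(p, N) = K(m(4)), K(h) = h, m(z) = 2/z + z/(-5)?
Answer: -858/5 ≈ -171.60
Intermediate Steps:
m(z) = 2/z - z/5 (m(z) = 2/z + z*(-1/5) = 2/z - z/5)
J(p, N) = -3/10 (J(p, N) = 2/4 - 1/5*4 = 2*(1/4) - 4/5 = 1/2 - 4/5 = -3/10)
(J(7, -2)*26)*22 = -3/10*26*22 = -39/5*22 = -858/5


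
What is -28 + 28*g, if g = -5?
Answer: -168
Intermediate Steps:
-28 + 28*g = -28 + 28*(-5) = -28 - 140 = -168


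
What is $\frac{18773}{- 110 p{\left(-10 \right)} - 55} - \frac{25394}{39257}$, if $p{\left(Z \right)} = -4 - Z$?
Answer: $- \frac{755128371}{28068755} \approx -26.903$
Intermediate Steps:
$\frac{18773}{- 110 p{\left(-10 \right)} - 55} - \frac{25394}{39257} = \frac{18773}{- 110 \left(-4 - -10\right) - 55} - \frac{25394}{39257} = \frac{18773}{- 110 \left(-4 + 10\right) - 55} - \frac{25394}{39257} = \frac{18773}{\left(-110\right) 6 - 55} - \frac{25394}{39257} = \frac{18773}{-660 - 55} - \frac{25394}{39257} = \frac{18773}{-715} - \frac{25394}{39257} = 18773 \left(- \frac{1}{715}\right) - \frac{25394}{39257} = - \frac{18773}{715} - \frac{25394}{39257} = - \frac{755128371}{28068755}$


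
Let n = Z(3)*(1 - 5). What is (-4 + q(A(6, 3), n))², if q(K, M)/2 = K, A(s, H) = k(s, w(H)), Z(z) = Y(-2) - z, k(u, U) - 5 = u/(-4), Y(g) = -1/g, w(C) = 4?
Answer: 9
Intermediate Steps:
k(u, U) = 5 - u/4 (k(u, U) = 5 + u/(-4) = 5 + u*(-¼) = 5 - u/4)
Z(z) = ½ - z (Z(z) = -1/(-2) - z = -1*(-½) - z = ½ - z)
A(s, H) = 5 - s/4
n = 10 (n = (½ - 1*3)*(1 - 5) = (½ - 3)*(-4) = -5/2*(-4) = 10)
q(K, M) = 2*K
(-4 + q(A(6, 3), n))² = (-4 + 2*(5 - ¼*6))² = (-4 + 2*(5 - 3/2))² = (-4 + 2*(7/2))² = (-4 + 7)² = 3² = 9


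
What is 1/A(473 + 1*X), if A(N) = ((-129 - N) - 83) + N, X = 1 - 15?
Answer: -1/212 ≈ -0.0047170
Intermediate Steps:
X = -14
A(N) = -212 (A(N) = (-212 - N) + N = -212)
1/A(473 + 1*X) = 1/(-212) = -1/212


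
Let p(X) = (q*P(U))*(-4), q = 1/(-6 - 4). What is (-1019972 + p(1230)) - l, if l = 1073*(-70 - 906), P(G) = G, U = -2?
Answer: 136376/5 ≈ 27275.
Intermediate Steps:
q = -⅒ (q = 1/(-10) = -⅒ ≈ -0.10000)
p(X) = -⅘ (p(X) = -⅒*(-2)*(-4) = (⅕)*(-4) = -⅘)
l = -1047248 (l = 1073*(-976) = -1047248)
(-1019972 + p(1230)) - l = (-1019972 - ⅘) - 1*(-1047248) = -5099864/5 + 1047248 = 136376/5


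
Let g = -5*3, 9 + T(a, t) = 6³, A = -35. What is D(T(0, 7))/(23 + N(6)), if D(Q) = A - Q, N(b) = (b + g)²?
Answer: -121/52 ≈ -2.3269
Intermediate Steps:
T(a, t) = 207 (T(a, t) = -9 + 6³ = -9 + 216 = 207)
g = -15
N(b) = (-15 + b)² (N(b) = (b - 15)² = (-15 + b)²)
D(Q) = -35 - Q
D(T(0, 7))/(23 + N(6)) = (-35 - 1*207)/(23 + (-15 + 6)²) = (-35 - 207)/(23 + (-9)²) = -242/(23 + 81) = -242/104 = (1/104)*(-242) = -121/52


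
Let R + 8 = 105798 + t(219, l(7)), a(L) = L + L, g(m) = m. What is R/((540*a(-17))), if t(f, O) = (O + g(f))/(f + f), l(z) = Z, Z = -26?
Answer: -46336213/8041680 ≈ -5.7620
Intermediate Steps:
l(z) = -26
a(L) = 2*L
t(f, O) = (O + f)/(2*f) (t(f, O) = (O + f)/(f + f) = (O + f)/((2*f)) = (O + f)*(1/(2*f)) = (O + f)/(2*f))
R = 46336213/438 (R = -8 + (105798 + (½)*(-26 + 219)/219) = -8 + (105798 + (½)*(1/219)*193) = -8 + (105798 + 193/438) = -8 + 46339717/438 = 46336213/438 ≈ 1.0579e+5)
R/((540*a(-17))) = 46336213/(438*((540*(2*(-17))))) = 46336213/(438*((540*(-34)))) = (46336213/438)/(-18360) = (46336213/438)*(-1/18360) = -46336213/8041680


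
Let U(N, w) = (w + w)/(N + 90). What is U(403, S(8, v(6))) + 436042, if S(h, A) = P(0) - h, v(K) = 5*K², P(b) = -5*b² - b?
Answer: 214968690/493 ≈ 4.3604e+5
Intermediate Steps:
P(b) = -b - 5*b²
S(h, A) = -h (S(h, A) = -1*0*(1 + 5*0) - h = -1*0*(1 + 0) - h = -1*0*1 - h = 0 - h = -h)
U(N, w) = 2*w/(90 + N) (U(N, w) = (2*w)/(90 + N) = 2*w/(90 + N))
U(403, S(8, v(6))) + 436042 = 2*(-1*8)/(90 + 403) + 436042 = 2*(-8)/493 + 436042 = 2*(-8)*(1/493) + 436042 = -16/493 + 436042 = 214968690/493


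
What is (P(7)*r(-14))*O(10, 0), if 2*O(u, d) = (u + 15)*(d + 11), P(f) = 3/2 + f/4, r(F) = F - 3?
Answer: -60775/8 ≈ -7596.9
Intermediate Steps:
r(F) = -3 + F
P(f) = 3/2 + f/4 (P(f) = 3*(½) + f*(¼) = 3/2 + f/4)
O(u, d) = (11 + d)*(15 + u)/2 (O(u, d) = ((u + 15)*(d + 11))/2 = ((15 + u)*(11 + d))/2 = ((11 + d)*(15 + u))/2 = (11 + d)*(15 + u)/2)
(P(7)*r(-14))*O(10, 0) = ((3/2 + (¼)*7)*(-3 - 14))*(165/2 + (11/2)*10 + (15/2)*0 + (½)*0*10) = ((3/2 + 7/4)*(-17))*(165/2 + 55 + 0 + 0) = ((13/4)*(-17))*(275/2) = -221/4*275/2 = -60775/8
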